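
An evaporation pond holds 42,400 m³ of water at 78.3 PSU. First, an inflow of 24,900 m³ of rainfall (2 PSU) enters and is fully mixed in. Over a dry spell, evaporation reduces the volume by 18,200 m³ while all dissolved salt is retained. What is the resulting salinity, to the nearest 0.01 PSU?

After mixing: salt = 42,400×78.3 + 24,900×2 = 3,369,720; volume = 67,300 m³
After evaporation: salt unchanged = 3,369,720; volume = 67,300 − 18,200 = 49,100 m³
S = 3,369,720 / 49,100 = 68.6297 PSU

68.63 PSU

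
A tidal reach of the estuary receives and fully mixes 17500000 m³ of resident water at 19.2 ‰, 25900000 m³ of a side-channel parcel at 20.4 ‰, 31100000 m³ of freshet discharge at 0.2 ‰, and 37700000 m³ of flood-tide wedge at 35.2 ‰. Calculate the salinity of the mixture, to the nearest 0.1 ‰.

19.6 ‰

Salt balance:
salt = 17,500,000×19.2 + 25,900,000×20.4 + 31,100,000×0.2 + 37,700,000×35.2 = 336,000,000 + 528,360,000 + 6,220,000 + 1,327,040,000 = 2,197,620,000
volume = 17,500,000 + 25,900,000 + 31,100,000 + 37,700,000 = 112,200,000 m³
S = 2,197,620,000 / 112,200,000 = 19.587 ‰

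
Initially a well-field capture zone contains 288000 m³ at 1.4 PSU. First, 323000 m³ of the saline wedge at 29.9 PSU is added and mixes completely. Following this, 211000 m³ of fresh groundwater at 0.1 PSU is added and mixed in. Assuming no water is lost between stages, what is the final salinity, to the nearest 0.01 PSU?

12.27 PSU

Weighted by volume,
Initial salt = 288,000×1.4 = 403,200
After stage 1: salt = 403,200 + 323,000×29.9 = 10,060,900; volume = 611,000 m³; S = 16.466 PSU
After stage 2: salt = 10,060,900 + 211,000×0.1 = 10,082,000; volume = 822,000 m³
S = 10,082,000 / 822,000 = 12.2652 PSU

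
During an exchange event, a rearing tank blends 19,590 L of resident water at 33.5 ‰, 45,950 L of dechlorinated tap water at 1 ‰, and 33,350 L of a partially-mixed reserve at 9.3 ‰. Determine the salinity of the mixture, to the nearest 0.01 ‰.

Conserving salt mass:
salt = 19,590×33.5 + 45,950×1 + 33,350×9.3 = 656,265 + 45,950 + 310,155 = 1,012,370
volume = 19,590 + 45,950 + 33,350 = 98,890 L
S = 1,012,370 / 98,890 = 10.2373 ‰

10.24 ‰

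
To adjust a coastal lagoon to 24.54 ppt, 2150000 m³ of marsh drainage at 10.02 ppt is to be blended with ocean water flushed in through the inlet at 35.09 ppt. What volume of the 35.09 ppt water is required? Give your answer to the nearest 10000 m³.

Salt balance: 2,150,000×10.02 + V×35.09 = (2,150,000+V)×24.54
21,543,000 + 35.09V = 52,761,000 + 24.54V
31,218,000 = 10.55V
V = 2,959,052.13 m³

2960000 m³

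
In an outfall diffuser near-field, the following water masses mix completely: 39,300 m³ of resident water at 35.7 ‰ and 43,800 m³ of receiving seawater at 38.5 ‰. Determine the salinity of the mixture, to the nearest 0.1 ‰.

37.2 ‰

Salt balance:
salt = 39,300×35.7 + 43,800×38.5 = 1,403,010 + 1,686,300 = 3,089,310
volume = 39,300 + 43,800 = 83,100 m³
S = 3,089,310 / 83,100 = 37.176 ‰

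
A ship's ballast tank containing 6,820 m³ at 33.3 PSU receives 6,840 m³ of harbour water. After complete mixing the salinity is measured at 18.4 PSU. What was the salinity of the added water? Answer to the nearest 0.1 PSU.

Salt balance: 6,820×33.3 + 6,840×S = 13,660×18.4
227,106 + 6,840·S = 251,344
S = (251,344 − 227,106) / 6,840 = 3.5436 PSU

3.5 PSU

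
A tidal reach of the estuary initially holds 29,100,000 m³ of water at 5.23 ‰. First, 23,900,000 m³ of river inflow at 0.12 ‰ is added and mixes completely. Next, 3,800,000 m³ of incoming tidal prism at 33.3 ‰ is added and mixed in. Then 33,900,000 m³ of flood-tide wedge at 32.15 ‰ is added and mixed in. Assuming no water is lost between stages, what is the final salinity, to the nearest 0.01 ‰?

Salt balance:
Initial salt = 29,100,000×5.23 = 152,193,000
After stage 1: salt = 152,193,000 + 23,900,000×0.12 = 155,061,000; volume = 53,000,000 m³; S = 2.926 ‰
After stage 2: salt = 155,061,000 + 3,800,000×33.3 = 281,601,000; volume = 56,800,000 m³; S = 4.958 ‰
After stage 3: salt = 281,601,000 + 33,900,000×32.15 = 1,371,486,000; volume = 90,700,000 m³
S = 1,371,486,000 / 90,700,000 = 15.1211 ‰

15.12 ‰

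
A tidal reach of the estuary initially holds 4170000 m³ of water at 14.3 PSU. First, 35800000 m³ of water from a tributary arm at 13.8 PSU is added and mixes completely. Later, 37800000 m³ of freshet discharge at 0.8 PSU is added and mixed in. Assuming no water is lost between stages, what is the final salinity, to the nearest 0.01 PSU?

Weighted by volume,
Initial salt = 4,170,000×14.3 = 59,631,000
After stage 1: salt = 59,631,000 + 35,800,000×13.8 = 553,671,000; volume = 39,970,000 m³; S = 13.852 PSU
After stage 2: salt = 553,671,000 + 37,800,000×0.8 = 583,911,000; volume = 77,770,000 m³
S = 583,911,000 / 77,770,000 = 7.5082 PSU

7.51 PSU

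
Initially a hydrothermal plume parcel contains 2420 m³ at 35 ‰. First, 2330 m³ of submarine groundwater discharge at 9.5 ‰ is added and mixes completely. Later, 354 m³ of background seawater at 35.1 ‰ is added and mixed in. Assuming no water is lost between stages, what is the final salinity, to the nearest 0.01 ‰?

23.37 ‰

Weighted by volume,
Initial salt = 2,420×35 = 84,700
After stage 1: salt = 84,700 + 2,330×9.5 = 106,835; volume = 4,750 m³; S = 22.492 ‰
After stage 2: salt = 106,835 + 354×35.1 = 119,260.4; volume = 5,104 m³
S = 119,260.4 / 5,104 = 23.3661 ‰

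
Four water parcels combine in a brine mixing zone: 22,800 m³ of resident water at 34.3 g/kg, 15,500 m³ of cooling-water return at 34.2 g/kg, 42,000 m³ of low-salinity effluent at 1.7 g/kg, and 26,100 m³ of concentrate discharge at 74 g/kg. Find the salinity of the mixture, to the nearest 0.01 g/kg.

Salt balance:
salt = 22,800×34.3 + 15,500×34.2 + 42,000×1.7 + 26,100×74 = 782,040 + 530,100 + 71,400 + 1,931,400 = 3,314,940
volume = 22,800 + 15,500 + 42,000 + 26,100 = 106,400 m³
S = 3,314,940 / 106,400 = 31.1555 g/kg

31.16 g/kg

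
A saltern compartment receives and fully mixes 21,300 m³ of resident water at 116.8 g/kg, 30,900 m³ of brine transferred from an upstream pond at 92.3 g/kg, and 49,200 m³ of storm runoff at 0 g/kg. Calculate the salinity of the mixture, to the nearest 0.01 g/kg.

Conserving salt mass:
salt = 21,300×116.8 + 30,900×92.3 + 49,200×0 = 2,487,840 + 2,852,070 + 0 = 5,339,910
volume = 21,300 + 30,900 + 49,200 = 101,400 m³
S = 5,339,910 / 101,400 = 52.6618 g/kg

52.66 g/kg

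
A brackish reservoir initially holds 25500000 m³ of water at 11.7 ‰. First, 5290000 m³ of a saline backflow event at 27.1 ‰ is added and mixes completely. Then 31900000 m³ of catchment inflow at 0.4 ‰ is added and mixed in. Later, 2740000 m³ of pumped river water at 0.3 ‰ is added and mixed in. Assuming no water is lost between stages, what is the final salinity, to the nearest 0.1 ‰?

7.0 ‰

Total salt / total volume:
Initial salt = 25,500,000×11.7 = 298,350,000
After stage 1: salt = 298,350,000 + 5,290,000×27.1 = 441,709,000; volume = 30,790,000 m³; S = 14.346 ‰
After stage 2: salt = 441,709,000 + 31,900,000×0.4 = 454,469,000; volume = 62,690,000 m³; S = 7.249 ‰
After stage 3: salt = 454,469,000 + 2,740,000×0.3 = 455,291,000; volume = 65,430,000 m³
S = 455,291,000 / 65,430,000 = 6.9584 ‰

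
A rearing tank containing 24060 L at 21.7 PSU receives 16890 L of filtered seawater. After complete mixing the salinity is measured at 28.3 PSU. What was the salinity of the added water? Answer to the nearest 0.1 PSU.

Salt balance: 24,060×21.7 + 16,890×S = 40,950×28.3
522,102 + 16,890·S = 1,158,885
S = (1,158,885 − 522,102) / 16,890 = 37.7018 PSU

37.7 PSU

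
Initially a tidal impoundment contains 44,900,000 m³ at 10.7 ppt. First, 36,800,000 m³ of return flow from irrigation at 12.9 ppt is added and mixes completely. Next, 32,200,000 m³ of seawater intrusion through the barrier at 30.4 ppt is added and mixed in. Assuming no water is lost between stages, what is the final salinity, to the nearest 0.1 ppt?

Salt balance:
Initial salt = 44,900,000×10.7 = 480,430,000
After stage 1: salt = 480,430,000 + 36,800,000×12.9 = 955,150,000; volume = 81,700,000 m³; S = 11.691 ppt
After stage 2: salt = 955,150,000 + 32,200,000×30.4 = 1,934,030,000; volume = 113,900,000 m³
S = 1,934,030,000 / 113,900,000 = 16.9801 ppt

17.0 ppt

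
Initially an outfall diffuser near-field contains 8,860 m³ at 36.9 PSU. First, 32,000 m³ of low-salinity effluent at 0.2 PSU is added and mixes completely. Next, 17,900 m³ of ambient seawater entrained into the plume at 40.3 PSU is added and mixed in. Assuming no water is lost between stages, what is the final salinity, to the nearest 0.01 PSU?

17.95 PSU

By conservation of dissolved salt,
Initial salt = 8,860×36.9 = 326,934
After stage 1: salt = 326,934 + 32,000×0.2 = 333,334; volume = 40,860 m³; S = 8.158 PSU
After stage 2: salt = 333,334 + 17,900×40.3 = 1,054,704; volume = 58,760 m³
S = 1,054,704 / 58,760 = 17.9494 PSU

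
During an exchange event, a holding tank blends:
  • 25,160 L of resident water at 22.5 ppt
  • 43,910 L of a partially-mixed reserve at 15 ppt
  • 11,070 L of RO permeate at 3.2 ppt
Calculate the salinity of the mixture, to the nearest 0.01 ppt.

15.72 ppt

By conservation of dissolved salt,
salt = 25,160×22.5 + 43,910×15 + 11,070×3.2 = 566,100 + 658,650 + 35,424 = 1,260,174
volume = 25,160 + 43,910 + 11,070 = 80,140 L
S = 1,260,174 / 80,140 = 15.7247 ppt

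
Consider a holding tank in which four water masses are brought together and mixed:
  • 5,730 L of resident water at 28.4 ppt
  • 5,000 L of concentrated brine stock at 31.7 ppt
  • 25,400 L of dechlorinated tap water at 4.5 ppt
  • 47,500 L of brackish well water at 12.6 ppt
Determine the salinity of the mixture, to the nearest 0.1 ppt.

12.4 ppt

By conservation of dissolved salt,
salt = 5,730×28.4 + 5,000×31.7 + 25,400×4.5 + 47,500×12.6 = 162,732 + 158,500 + 114,300 + 598,500 = 1,034,032
volume = 5,730 + 5,000 + 25,400 + 47,500 = 83,630 L
S = 1,034,032 / 83,630 = 12.364 ppt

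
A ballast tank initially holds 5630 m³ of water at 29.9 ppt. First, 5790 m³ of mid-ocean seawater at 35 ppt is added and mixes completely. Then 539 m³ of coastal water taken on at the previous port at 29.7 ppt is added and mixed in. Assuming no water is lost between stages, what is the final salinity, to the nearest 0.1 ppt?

Salt balance:
Initial salt = 5,630×29.9 = 168,337
After stage 1: salt = 168,337 + 5,790×35 = 370,987; volume = 11,420 m³; S = 32.486 ppt
After stage 2: salt = 370,987 + 539×29.7 = 386,995.3; volume = 11,959 m³
S = 386,995.3 / 11,959 = 32.3602 ppt

32.4 ppt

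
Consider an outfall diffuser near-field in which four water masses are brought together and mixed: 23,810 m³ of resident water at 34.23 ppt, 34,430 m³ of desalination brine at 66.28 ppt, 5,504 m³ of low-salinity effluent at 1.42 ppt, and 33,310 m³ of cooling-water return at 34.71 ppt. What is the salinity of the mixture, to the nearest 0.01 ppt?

43.90 ppt

By conservation of dissolved salt,
salt = 23,810×34.23 + 34,430×66.28 + 5,504×1.42 + 33,310×34.71 = 815,016.3 + 2,282,020.4 + 7,815.68 + 1,156,190.1 = 4,261,042.48
volume = 23,810 + 34,430 + 5,504 + 33,310 = 97,054 m³
S = 4,261,042.48 / 97,054 = 43.9038 ppt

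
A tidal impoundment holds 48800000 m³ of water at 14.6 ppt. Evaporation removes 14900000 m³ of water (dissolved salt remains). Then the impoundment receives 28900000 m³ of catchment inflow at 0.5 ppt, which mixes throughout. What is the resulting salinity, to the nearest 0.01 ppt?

11.58 ppt

After evaporation: salt = 48,800,000×14.6 = 712,480,000; volume = 48,800,000 − 14,900,000 = 33,900,000 m³
After mixing: salt = 712,480,000 + 28,900,000×0.5 = 726,930,000; volume = 33,900,000 + 28,900,000 = 62,800,000 m³
S = 726,930,000 / 62,800,000 = 11.5753 ppt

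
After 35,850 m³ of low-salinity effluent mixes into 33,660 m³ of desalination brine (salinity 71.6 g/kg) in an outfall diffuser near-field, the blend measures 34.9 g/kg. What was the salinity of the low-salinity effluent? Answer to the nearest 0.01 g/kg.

Salt balance: 33,660×71.6 + 35,850×S = 69,510×34.9
2,410,056 + 35,850·S = 2,425,899
S = (2,425,899 − 2,410,056) / 35,850 = 0.4419 g/kg

0.44 g/kg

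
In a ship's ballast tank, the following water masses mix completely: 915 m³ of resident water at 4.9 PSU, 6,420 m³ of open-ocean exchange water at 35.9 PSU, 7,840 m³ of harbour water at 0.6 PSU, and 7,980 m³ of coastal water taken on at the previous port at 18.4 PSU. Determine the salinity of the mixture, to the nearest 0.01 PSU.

Mass of salt is conserved:
salt = 915×4.9 + 6,420×35.9 + 7,840×0.6 + 7,980×18.4 = 4,483.5 + 230,478 + 4,704 + 146,832 = 386,497.5
volume = 915 + 6,420 + 7,840 + 7,980 = 23,155 m³
S = 386,497.5 / 23,155 = 16.6918 PSU

16.69 PSU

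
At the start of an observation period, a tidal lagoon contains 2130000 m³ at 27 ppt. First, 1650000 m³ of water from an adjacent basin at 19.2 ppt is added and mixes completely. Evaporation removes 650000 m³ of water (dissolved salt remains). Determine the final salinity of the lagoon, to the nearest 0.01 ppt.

After mixing: salt = 2,130,000×27 + 1,650,000×19.2 = 89,190,000; volume = 3,780,000 m³
After evaporation: salt unchanged = 89,190,000; volume = 3,780,000 − 650,000 = 3,130,000 m³
S = 89,190,000 / 3,130,000 = 28.4952 ppt

28.50 ppt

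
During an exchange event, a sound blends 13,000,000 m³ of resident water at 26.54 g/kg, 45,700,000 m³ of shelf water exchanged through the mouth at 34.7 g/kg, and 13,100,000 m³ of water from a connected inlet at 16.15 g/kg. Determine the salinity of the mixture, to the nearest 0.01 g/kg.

29.84 g/kg

Salt balance:
salt = 13,000,000×26.54 + 45,700,000×34.7 + 13,100,000×16.15 = 345,020,000 + 1,585,790,000 + 211,565,000 = 2,142,375,000
volume = 13,000,000 + 45,700,000 + 13,100,000 = 71,800,000 m³
S = 2,142,375,000 / 71,800,000 = 29.8381 g/kg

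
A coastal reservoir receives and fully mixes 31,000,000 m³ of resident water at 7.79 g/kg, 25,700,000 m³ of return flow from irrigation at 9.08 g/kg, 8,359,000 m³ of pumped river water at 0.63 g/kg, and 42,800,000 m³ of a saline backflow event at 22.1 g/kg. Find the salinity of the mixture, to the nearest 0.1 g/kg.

Conserving salt mass:
salt = 31,000,000×7.79 + 25,700,000×9.08 + 8,359,000×0.63 + 42,800,000×22.1 = 241,490,000 + 233,356,000 + 5,266,170 + 945,880,000 = 1,425,992,170
volume = 31,000,000 + 25,700,000 + 8,359,000 + 42,800,000 = 107,859,000 m³
S = 1,425,992,170 / 107,859,000 = 13.221 g/kg

13.2 g/kg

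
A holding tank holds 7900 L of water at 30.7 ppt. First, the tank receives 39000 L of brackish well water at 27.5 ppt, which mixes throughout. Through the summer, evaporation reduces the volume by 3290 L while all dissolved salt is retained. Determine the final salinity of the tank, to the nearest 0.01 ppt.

30.15 ppt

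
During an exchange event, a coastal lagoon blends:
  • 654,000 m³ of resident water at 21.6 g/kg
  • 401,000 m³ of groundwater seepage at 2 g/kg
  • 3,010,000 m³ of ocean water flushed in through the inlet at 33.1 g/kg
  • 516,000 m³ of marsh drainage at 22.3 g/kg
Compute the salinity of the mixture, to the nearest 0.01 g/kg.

Total salt / total volume:
salt = 654,000×21.6 + 401,000×2 + 3,010,000×33.1 + 516,000×22.3 = 14,126,400 + 802,000 + 99,631,000 + 11,506,800 = 126,066,200
volume = 654,000 + 401,000 + 3,010,000 + 516,000 = 4,581,000 m³
S = 126,066,200 / 4,581,000 = 27.5194 g/kg

27.52 g/kg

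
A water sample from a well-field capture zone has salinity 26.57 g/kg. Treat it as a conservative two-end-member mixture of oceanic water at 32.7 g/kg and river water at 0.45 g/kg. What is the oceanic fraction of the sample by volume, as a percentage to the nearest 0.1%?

81.0%

Let g be the oceanic fraction. Salt balance per unit volume:
g×32.7 + (1−g)×0.45 = 26.57
g = (26.57 − 0.45) / (32.7 − 0.45) = 26.12/32.25 = 0.8099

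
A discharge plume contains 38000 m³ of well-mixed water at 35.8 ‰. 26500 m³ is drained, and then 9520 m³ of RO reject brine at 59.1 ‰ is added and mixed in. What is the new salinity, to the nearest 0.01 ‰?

46.35 ‰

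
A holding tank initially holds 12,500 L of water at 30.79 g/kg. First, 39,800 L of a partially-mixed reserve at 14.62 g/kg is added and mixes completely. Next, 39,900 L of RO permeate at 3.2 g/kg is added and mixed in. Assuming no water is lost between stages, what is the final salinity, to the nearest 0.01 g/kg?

11.87 g/kg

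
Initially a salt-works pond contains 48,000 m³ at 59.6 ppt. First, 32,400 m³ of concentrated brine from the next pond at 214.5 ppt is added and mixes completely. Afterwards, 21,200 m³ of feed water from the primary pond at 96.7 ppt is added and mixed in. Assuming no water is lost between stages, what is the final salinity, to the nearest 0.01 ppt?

Salt balance:
Initial salt = 48,000×59.6 = 2,860,800
After stage 1: salt = 2,860,800 + 32,400×214.5 = 9,810,600; volume = 80,400 m³; S = 122.022 ppt
After stage 2: salt = 9,810,600 + 21,200×96.7 = 11,860,640; volume = 101,600 m³
S = 11,860,640 / 101,600 = 116.7386 ppt

116.74 ppt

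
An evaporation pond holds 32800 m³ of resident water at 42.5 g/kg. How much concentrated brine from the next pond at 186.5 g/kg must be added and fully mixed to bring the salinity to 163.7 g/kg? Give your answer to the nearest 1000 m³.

Salt balance: 32,800×42.5 + V×186.5 = (32,800+V)×163.7
1,394,000 + 186.5V = 5,369,360 + 163.7V
3,975,360 = 22.8V
V = 174,357.89 m³

174000 m³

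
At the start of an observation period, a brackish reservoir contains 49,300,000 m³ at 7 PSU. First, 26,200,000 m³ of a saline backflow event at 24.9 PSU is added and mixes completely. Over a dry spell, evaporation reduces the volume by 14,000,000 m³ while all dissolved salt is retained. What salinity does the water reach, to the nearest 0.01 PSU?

16.22 PSU

After mixing: salt = 49,300,000×7 + 26,200,000×24.9 = 997,480,000; volume = 75,500,000 m³
After evaporation: salt unchanged = 997,480,000; volume = 75,500,000 − 14,000,000 = 61,500,000 m³
S = 997,480,000 / 61,500,000 = 16.2192 PSU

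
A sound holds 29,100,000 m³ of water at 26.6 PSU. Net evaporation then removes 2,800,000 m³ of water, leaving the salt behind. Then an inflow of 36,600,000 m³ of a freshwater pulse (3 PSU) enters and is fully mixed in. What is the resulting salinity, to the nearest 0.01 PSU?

14.05 PSU

After evaporation: salt = 29,100,000×26.6 = 774,060,000; volume = 29,100,000 − 2,800,000 = 26,300,000 m³
After mixing: salt = 774,060,000 + 36,600,000×3 = 883,860,000; volume = 26,300,000 + 36,600,000 = 62,900,000 m³
S = 883,860,000 / 62,900,000 = 14.0518 PSU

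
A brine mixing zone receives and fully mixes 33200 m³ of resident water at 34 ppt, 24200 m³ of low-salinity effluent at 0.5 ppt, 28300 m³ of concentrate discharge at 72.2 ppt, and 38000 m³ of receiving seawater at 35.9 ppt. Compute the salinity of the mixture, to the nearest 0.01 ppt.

Total salt / total volume:
salt = 33,200×34 + 24,200×0.5 + 28,300×72.2 + 38,000×35.9 = 1,128,800 + 12,100 + 2,043,260 + 1,364,200 = 4,548,360
volume = 33,200 + 24,200 + 28,300 + 38,000 = 123,700 m³
S = 4,548,360 / 123,700 = 36.7693 ppt

36.77 ppt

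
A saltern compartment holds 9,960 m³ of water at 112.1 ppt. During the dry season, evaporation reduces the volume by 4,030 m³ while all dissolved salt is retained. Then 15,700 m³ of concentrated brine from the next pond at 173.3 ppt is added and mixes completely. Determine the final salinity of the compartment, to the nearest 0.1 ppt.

After evaporation: salt = 9,960×112.1 = 1,116,516; volume = 9,960 − 4,030 = 5,930 m³
After mixing: salt = 1,116,516 + 15,700×173.3 = 3,837,326; volume = 5,930 + 15,700 = 21,630 m³
S = 3,837,326 / 21,630 = 177.4076 ppt

177.4 ppt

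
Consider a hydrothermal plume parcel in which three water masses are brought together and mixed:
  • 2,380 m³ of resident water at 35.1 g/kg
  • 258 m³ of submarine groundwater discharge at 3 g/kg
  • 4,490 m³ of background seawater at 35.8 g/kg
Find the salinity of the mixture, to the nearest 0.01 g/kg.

By conservation of dissolved salt,
salt = 2,380×35.1 + 258×3 + 4,490×35.8 = 83,538 + 774 + 160,742 = 245,054
volume = 2,380 + 258 + 4,490 = 7,128 m³
S = 245,054 / 7,128 = 34.3791 g/kg

34.38 g/kg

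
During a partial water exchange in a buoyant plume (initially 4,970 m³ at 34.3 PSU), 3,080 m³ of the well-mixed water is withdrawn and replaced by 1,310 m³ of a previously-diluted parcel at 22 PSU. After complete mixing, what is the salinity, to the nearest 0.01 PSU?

29.26 PSU

Remaining after removal: 1,890 m³ at 34.3 PSU (salt = 64,827)
After addition: salt = 64,827 + 1,310×22 = 93,647; volume = 3,200 m³
S = 93,647 / 3,200 = 29.2647 PSU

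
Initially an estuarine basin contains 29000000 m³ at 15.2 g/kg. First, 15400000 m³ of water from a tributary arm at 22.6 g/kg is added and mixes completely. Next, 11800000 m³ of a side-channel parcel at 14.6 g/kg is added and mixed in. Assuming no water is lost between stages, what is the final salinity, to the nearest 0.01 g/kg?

Weighted by volume,
Initial salt = 29,000,000×15.2 = 440,800,000
After stage 1: salt = 440,800,000 + 15,400,000×22.6 = 788,840,000; volume = 44,400,000 m³; S = 17.767 g/kg
After stage 2: salt = 788,840,000 + 11,800,000×14.6 = 961,120,000; volume = 56,200,000 m³
S = 961,120,000 / 56,200,000 = 17.1018 g/kg

17.10 g/kg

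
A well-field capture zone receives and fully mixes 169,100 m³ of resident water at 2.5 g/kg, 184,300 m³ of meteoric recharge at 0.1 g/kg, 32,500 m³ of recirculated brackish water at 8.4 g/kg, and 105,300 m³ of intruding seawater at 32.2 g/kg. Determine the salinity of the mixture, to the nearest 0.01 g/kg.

Weighted by volume,
salt = 169,100×2.5 + 184,300×0.1 + 32,500×8.4 + 105,300×32.2 = 422,750 + 18,430 + 273,000 + 3,390,660 = 4,104,840
volume = 169,100 + 184,300 + 32,500 + 105,300 = 491,200 m³
S = 4,104,840 / 491,200 = 8.3568 g/kg

8.36 g/kg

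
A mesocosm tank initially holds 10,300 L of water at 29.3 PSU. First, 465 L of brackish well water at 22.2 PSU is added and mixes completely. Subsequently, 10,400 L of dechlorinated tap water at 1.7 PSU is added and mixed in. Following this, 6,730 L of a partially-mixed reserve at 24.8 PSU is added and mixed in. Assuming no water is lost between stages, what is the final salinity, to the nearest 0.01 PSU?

Mass of salt is conserved:
Initial salt = 10,300×29.3 = 301,790
After stage 1: salt = 301,790 + 465×22.2 = 312,113; volume = 10,765 L; S = 28.993 PSU
After stage 2: salt = 312,113 + 10,400×1.7 = 329,793; volume = 21,165 L; S = 15.582 PSU
After stage 3: salt = 329,793 + 6,730×24.8 = 496,697; volume = 27,895 L
S = 496,697 / 27,895 = 17.806 PSU

17.81 PSU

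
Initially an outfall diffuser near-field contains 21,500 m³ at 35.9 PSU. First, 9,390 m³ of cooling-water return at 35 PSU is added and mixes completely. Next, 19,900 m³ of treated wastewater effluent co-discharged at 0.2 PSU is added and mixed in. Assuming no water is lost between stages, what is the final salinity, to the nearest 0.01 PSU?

21.75 PSU

Mass of salt is conserved:
Initial salt = 21,500×35.9 = 771,850
After stage 1: salt = 771,850 + 9,390×35 = 1,100,500; volume = 30,890 m³; S = 35.626 PSU
After stage 2: salt = 1,100,500 + 19,900×0.2 = 1,104,480; volume = 50,790 m³
S = 1,104,480 / 50,790 = 21.746 PSU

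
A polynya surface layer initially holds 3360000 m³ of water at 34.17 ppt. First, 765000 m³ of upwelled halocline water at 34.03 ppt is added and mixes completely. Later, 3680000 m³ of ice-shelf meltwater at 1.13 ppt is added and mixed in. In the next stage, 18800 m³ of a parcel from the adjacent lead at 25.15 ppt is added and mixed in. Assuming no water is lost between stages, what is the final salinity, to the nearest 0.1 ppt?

18.6 ppt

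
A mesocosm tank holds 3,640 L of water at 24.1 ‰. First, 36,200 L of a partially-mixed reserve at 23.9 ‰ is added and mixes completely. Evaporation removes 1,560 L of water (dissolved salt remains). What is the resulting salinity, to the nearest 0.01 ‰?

After mixing: salt = 3,640×24.1 + 36,200×23.9 = 952,904; volume = 39,840 L
After evaporation: salt unchanged = 952,904; volume = 39,840 − 1,560 = 38,280 L
S = 952,904 / 38,280 = 24.893 ‰

24.89 ‰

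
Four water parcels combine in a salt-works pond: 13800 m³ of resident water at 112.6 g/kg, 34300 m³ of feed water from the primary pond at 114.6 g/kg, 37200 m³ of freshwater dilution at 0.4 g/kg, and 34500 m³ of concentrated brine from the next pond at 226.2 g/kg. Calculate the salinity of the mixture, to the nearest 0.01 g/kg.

111.05 g/kg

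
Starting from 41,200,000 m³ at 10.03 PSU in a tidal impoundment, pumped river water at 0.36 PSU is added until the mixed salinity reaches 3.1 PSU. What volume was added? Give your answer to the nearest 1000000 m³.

104000000 m³

Salt balance: 41,200,000×10.03 + V×0.36 = (41,200,000+V)×3.1
413,236,000 + 0.36V = 127,720,000 + 3.1V
285,516,000 = 2.74V
V = 104,202,919.71 m³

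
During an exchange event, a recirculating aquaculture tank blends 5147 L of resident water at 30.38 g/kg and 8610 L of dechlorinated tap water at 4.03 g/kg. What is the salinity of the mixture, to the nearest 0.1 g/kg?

Salt balance:
salt = 5,147×30.38 + 8,610×4.03 = 156,365.86 + 34,698.3 = 191,064.16
volume = 5,147 + 8,610 = 13,757 L
S = 191,064.16 / 13,757 = 13.889 g/kg

13.9 g/kg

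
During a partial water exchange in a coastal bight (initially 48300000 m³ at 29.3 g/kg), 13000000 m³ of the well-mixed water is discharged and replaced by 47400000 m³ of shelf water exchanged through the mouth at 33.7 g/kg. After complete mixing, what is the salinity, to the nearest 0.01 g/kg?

31.82 g/kg

Remaining after removal: 35,300,000 m³ at 29.3 g/kg (salt = 1,034,290,000)
After addition: salt = 1,034,290,000 + 47,400,000×33.7 = 2,631,670,000; volume = 82,700,000 m³
S = 2,631,670,000 / 82,700,000 = 31.8219 g/kg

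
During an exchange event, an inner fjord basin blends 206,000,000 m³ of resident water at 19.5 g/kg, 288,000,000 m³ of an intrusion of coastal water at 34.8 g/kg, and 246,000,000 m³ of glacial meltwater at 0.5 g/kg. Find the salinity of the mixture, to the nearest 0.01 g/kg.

19.14 g/kg

Weighted by volume,
salt = 206,000,000×19.5 + 288,000,000×34.8 + 246,000,000×0.5 = 4,017,000,000 + 10,022,400,000 + 123,000,000 = 14,162,400,000
volume = 206,000,000 + 288,000,000 + 246,000,000 = 740,000,000 m³
S = 14,162,400,000 / 740,000,000 = 19.1384 g/kg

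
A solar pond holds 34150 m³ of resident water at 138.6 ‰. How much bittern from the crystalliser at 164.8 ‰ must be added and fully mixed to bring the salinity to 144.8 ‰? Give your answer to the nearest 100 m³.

Salt balance: 34,150×138.6 + V×164.8 = (34,150+V)×144.8
4,733,190 + 164.8V = 4,944,920 + 144.8V
211,730 = 20V
V = 10,586.5 m³

10600 m³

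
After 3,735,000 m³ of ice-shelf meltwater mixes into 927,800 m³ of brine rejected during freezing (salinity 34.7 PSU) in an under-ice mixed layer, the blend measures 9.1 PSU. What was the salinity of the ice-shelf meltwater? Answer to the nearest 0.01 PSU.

2.74 PSU

Salt balance: 927,800×34.7 + 3,735,000×S = 4,662,800×9.1
32,194,660 + 3,735,000·S = 42,431,480
S = (42,431,480 − 32,194,660) / 3,735,000 = 2.7408 PSU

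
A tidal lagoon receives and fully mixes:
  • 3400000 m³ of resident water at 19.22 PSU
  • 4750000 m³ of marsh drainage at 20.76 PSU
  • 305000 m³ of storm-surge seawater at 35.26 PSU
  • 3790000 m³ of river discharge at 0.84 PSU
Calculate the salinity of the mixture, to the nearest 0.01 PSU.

14.53 PSU

Conserving salt mass:
salt = 3,400,000×19.22 + 4,750,000×20.76 + 305,000×35.26 + 3,790,000×0.84 = 65,348,000 + 98,610,000 + 10,754,300 + 3,183,600 = 177,895,900
volume = 3,400,000 + 4,750,000 + 305,000 + 3,790,000 = 12,245,000 m³
S = 177,895,900 / 12,245,000 = 14.528 PSU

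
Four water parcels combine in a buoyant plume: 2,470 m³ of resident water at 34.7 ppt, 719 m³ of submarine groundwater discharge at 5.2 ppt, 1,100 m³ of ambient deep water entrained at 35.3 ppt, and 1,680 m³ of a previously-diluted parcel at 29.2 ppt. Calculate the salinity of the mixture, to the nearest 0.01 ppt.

29.71 ppt

Weighted by volume,
salt = 2,470×34.7 + 719×5.2 + 1,100×35.3 + 1,680×29.2 = 85,709 + 3,738.8 + 38,830 + 49,056 = 177,333.8
volume = 2,470 + 719 + 1,100 + 1,680 = 5,969 m³
S = 177,333.8 / 5,969 = 29.7091 ppt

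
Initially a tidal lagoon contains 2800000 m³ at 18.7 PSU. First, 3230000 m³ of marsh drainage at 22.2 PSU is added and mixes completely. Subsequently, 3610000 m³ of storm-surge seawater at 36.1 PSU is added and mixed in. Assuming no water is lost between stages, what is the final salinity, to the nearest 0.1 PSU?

26.4 PSU

Salt balance:
Initial salt = 2,800,000×18.7 = 52,360,000
After stage 1: salt = 52,360,000 + 3,230,000×22.2 = 124,066,000; volume = 6,030,000 m³; S = 20.575 PSU
After stage 2: salt = 124,066,000 + 3,610,000×36.1 = 254,387,000; volume = 9,640,000 m³
S = 254,387,000 / 9,640,000 = 26.3887 PSU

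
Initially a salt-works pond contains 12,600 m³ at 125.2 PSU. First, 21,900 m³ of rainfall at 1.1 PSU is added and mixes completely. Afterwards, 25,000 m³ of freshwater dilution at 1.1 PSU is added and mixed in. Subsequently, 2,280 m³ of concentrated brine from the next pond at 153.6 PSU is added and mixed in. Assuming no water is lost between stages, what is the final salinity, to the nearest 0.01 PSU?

32.04 PSU

Conserving salt mass:
Initial salt = 12,600×125.2 = 1,577,520
After stage 1: salt = 1,577,520 + 21,900×1.1 = 1,601,610; volume = 34,500 m³; S = 46.423 PSU
After stage 2: salt = 1,601,610 + 25,000×1.1 = 1,629,110; volume = 59,500 m³; S = 27.38 PSU
After stage 3: salt = 1,629,110 + 2,280×153.6 = 1,979,318; volume = 61,780 m³
S = 1,979,318 / 61,780 = 32.0382 PSU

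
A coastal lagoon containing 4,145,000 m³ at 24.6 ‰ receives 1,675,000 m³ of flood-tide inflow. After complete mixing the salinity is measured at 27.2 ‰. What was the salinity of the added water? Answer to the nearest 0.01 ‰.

33.63 ‰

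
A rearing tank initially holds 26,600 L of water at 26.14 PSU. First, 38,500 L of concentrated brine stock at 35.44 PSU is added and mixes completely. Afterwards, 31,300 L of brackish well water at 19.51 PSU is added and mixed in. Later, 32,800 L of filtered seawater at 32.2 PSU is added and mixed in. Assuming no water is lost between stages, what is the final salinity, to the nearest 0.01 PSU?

Total salt / total volume:
Initial salt = 26,600×26.14 = 695,324
After stage 1: salt = 695,324 + 38,500×35.44 = 2,059,764; volume = 65,100 L; S = 31.64 PSU
After stage 2: salt = 2,059,764 + 31,300×19.51 = 2,670,427; volume = 96,400 L; S = 27.702 PSU
After stage 3: salt = 2,670,427 + 32,800×32.2 = 3,726,587; volume = 129,200 L
S = 3,726,587 / 129,200 = 28.8436 PSU

28.84 PSU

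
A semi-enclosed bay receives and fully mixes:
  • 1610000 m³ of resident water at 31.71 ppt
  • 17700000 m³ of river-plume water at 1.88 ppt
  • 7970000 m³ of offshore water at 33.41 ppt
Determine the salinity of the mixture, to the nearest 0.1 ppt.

12.9 ppt

Mass of salt is conserved:
salt = 1,610,000×31.71 + 17,700,000×1.88 + 7,970,000×33.41 = 51,053,100 + 33,276,000 + 266,277,700 = 350,606,800
volume = 1,610,000 + 17,700,000 + 7,970,000 = 27,280,000 m³
S = 350,606,800 / 27,280,000 = 12.852 ppt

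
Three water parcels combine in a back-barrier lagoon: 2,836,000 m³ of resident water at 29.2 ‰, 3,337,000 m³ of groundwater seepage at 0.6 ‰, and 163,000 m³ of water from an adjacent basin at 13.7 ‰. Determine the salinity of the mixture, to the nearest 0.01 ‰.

By conservation of dissolved salt,
salt = 2,836,000×29.2 + 3,337,000×0.6 + 163,000×13.7 = 82,811,200 + 2,002,200 + 2,233,100 = 87,046,500
volume = 2,836,000 + 3,337,000 + 163,000 = 6,336,000 m³
S = 87,046,500 / 6,336,000 = 13.7384 ‰

13.74 ‰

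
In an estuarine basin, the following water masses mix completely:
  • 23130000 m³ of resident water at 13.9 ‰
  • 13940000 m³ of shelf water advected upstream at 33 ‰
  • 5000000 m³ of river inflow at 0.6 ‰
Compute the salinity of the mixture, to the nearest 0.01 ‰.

18.65 ‰

Total salt / total volume:
salt = 23,130,000×13.9 + 13,940,000×33 + 5,000,000×0.6 = 321,507,000 + 460,020,000 + 3,000,000 = 784,527,000
volume = 23,130,000 + 13,940,000 + 5,000,000 = 42,070,000 m³
S = 784,527,000 / 42,070,000 = 18.6481 ‰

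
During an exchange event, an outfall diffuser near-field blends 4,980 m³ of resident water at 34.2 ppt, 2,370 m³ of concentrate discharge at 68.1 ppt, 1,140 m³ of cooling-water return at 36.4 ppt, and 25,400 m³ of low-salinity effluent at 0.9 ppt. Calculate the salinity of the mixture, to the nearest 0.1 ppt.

11.7 ppt

Total salt / total volume:
salt = 4,980×34.2 + 2,370×68.1 + 1,140×36.4 + 25,400×0.9 = 170,316 + 161,397 + 41,496 + 22,860 = 396,069
volume = 4,980 + 2,370 + 1,140 + 25,400 = 33,890 m³
S = 396,069 / 33,890 = 11.687 ppt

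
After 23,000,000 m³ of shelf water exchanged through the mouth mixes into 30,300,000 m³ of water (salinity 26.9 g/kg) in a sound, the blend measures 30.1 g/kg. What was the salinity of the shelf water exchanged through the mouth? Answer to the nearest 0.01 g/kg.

Salt balance: 30,300,000×26.9 + 23,000,000×S = 53,300,000×30.1
815,070,000 + 23,000,000·S = 1,604,330,000
S = (1,604,330,000 − 815,070,000) / 23,000,000 = 34.3157 g/kg

34.32 g/kg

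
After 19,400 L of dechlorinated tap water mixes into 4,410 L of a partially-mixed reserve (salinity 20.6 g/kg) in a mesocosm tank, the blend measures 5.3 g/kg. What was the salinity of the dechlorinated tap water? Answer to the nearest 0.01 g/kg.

Salt balance: 4,410×20.6 + 19,400×S = 23,810×5.3
90,846 + 19,400·S = 126,193
S = (126,193 − 90,846) / 19,400 = 1.822 g/kg

1.82 g/kg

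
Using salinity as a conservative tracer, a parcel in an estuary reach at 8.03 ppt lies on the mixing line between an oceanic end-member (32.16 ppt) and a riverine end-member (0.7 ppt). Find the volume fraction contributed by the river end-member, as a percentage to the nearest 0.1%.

Let f be the freshwater fraction. Salt balance per unit volume:
f×0.7 + (1−f)×32.16 = 8.03
f = (32.16 − 8.03) / (32.16 − 0.7) = 24.13/31.46 = 0.767

76.7%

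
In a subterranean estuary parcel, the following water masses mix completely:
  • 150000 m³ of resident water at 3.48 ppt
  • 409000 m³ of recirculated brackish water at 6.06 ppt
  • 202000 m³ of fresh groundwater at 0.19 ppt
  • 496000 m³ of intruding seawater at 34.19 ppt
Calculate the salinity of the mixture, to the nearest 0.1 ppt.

15.9 ppt

Conserving salt mass:
salt = 150,000×3.48 + 409,000×6.06 + 202,000×0.19 + 496,000×34.19 = 522,000 + 2,478,540 + 38,380 + 16,958,240 = 19,997,160
volume = 150,000 + 409,000 + 202,000 + 496,000 = 1,257,000 m³
S = 19,997,160 / 1,257,000 = 15.909 ppt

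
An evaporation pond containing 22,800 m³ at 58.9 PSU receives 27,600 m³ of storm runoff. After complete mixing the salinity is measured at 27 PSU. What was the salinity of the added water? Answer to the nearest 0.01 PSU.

Salt balance: 22,800×58.9 + 27,600×S = 50,400×27
1,342,920 + 27,600·S = 1,360,800
S = (1,360,800 − 1,342,920) / 27,600 = 0.6478 PSU

0.65 PSU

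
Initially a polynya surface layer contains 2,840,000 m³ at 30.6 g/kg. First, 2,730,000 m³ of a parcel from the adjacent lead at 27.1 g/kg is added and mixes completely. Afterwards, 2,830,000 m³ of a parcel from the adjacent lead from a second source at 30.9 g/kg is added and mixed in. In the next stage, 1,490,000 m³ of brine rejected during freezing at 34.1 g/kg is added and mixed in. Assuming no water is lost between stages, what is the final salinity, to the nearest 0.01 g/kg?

30.25 g/kg

Weighted by volume,
Initial salt = 2,840,000×30.6 = 86,904,000
After stage 1: salt = 86,904,000 + 2,730,000×27.1 = 160,887,000; volume = 5,570,000 m³; S = 28.885 g/kg
After stage 2: salt = 160,887,000 + 2,830,000×30.9 = 248,334,000; volume = 8,400,000 m³; S = 29.564 g/kg
After stage 3: salt = 248,334,000 + 1,490,000×34.1 = 299,143,000; volume = 9,890,000 m³
S = 299,143,000 / 9,890,000 = 30.247 g/kg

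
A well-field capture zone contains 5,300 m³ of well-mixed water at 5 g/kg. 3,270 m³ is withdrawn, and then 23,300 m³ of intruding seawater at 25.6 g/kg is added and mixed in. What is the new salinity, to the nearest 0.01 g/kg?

23.95 g/kg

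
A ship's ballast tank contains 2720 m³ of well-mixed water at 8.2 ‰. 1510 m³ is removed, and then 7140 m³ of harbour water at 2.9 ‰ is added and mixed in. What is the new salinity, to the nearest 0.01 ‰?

Remaining after removal: 1,210 m³ at 8.2 ‰ (salt = 9,922)
After addition: salt = 9,922 + 7,140×2.9 = 30,628; volume = 8,350 m³
S = 30,628 / 8,350 = 3.668 ‰

3.67 ‰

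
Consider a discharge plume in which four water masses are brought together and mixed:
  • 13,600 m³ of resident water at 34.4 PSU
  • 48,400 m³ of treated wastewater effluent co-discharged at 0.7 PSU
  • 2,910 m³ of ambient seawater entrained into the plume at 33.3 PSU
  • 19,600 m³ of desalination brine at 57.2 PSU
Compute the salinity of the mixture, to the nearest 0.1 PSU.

Total salt / total volume:
salt = 13,600×34.4 + 48,400×0.7 + 2,910×33.3 + 19,600×57.2 = 467,840 + 33,880 + 96,903 + 1,121,120 = 1,719,743
volume = 13,600 + 48,400 + 2,910 + 19,600 = 84,510 m³
S = 1,719,743 / 84,510 = 20.35 PSU

20.3 PSU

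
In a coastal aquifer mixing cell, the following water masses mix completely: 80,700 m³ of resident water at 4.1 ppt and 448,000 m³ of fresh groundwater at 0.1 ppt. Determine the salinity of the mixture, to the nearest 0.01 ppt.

0.71 ppt

Total salt / total volume:
salt = 80,700×4.1 + 448,000×0.1 = 330,870 + 44,800 = 375,670
volume = 80,700 + 448,000 = 528,700 m³
S = 375,670 / 528,700 = 0.7106 ppt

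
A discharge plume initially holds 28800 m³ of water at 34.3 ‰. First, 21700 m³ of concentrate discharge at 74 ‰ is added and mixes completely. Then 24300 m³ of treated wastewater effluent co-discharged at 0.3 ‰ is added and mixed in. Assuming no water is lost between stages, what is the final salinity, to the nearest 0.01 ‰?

34.77 ‰

Mass of salt is conserved:
Initial salt = 28,800×34.3 = 987,840
After stage 1: salt = 987,840 + 21,700×74 = 2,593,640; volume = 50,500 m³; S = 51.359 ‰
After stage 2: salt = 2,593,640 + 24,300×0.3 = 2,600,930; volume = 74,800 m³
S = 2,600,930 / 74,800 = 34.7718 ‰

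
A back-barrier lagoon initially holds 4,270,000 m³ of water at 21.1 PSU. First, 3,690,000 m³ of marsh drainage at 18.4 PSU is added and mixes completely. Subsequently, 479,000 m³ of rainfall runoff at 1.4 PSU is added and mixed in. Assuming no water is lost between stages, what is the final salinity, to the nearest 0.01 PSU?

18.80 PSU

Total salt / total volume:
Initial salt = 4,270,000×21.1 = 90,097,000
After stage 1: salt = 90,097,000 + 3,690,000×18.4 = 157,993,000; volume = 7,960,000 m³; S = 19.848 PSU
After stage 2: salt = 157,993,000 + 479,000×1.4 = 158,663,600; volume = 8,439,000 m³
S = 158,663,600 / 8,439,000 = 18.8012 PSU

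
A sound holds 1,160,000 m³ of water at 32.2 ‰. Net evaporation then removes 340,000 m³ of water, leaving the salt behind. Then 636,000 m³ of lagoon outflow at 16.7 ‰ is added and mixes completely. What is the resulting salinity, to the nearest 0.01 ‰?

After evaporation: salt = 1,160,000×32.2 = 37,352,000; volume = 1,160,000 − 340,000 = 820,000 m³
After mixing: salt = 37,352,000 + 636,000×16.7 = 47,973,200; volume = 820,000 + 636,000 = 1,456,000 m³
S = 47,973,200 / 1,456,000 = 32.9486 ‰

32.95 ‰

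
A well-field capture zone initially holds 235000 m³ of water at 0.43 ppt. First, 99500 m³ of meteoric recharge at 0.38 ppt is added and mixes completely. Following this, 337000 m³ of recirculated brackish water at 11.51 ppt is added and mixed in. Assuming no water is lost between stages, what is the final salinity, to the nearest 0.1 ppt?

6.0 ppt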